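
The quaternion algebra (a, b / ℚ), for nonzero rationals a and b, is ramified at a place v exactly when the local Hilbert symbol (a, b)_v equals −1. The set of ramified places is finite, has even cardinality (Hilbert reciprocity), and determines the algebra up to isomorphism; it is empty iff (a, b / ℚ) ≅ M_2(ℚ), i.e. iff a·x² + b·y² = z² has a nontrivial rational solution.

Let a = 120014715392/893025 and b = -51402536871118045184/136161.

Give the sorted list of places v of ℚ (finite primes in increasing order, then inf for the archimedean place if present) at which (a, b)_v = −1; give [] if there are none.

[19, 23]

Mod squares: a ≡ 3874442, b ≡ -209. Check v ∈ {∞, 2, 3, 5, 7, 11, 13, 19, 23, 31, 41}.
v=5: a=5^-2·(≡2), b=5^0·(≡1) mod 5; (2|5)=-1, (1|5)=+1; (−1)^{-2·0·2}·(-1)^0·(+1)^-2 = +1.
v=13: a=13^1·(≡4), b=13^2·(≡12) mod 13; (4|13)=+1, (12|13)=+1; (−1)^{1·2·6}·(+1)^2·(+1)^1 = +1.
v=19: a=19^1·(≡10), b=19^3·(≡18) mod 19; (10|19)=-1, (18|19)=-1; (−1)^{1·3·9}·(-1)^3·(-1)^1 = -1.
v=23: a=23^1·(≡9), b=23^2·(≡5) mod 23; (9|23)=+1, (5|23)=-1; (−1)^{1·2·11}·(+1)^2·(-1)^1 = -1.
v=7: a=7^-2·(≡3), b=7^0·(≡4) mod 7; (3|7)=-1, (4|7)=+1; (−1)^{-2·0·3}·(-1)^0·(+1)^-2 = +1.
v=41: a=41^0·(≡3), b=41^-2·(≡36) mod 41; (3|41)=-1, (36|41)=+1; (−1)^{0·-2·20}·(-1)^-2·(+1)^0 = +1.
v=3: a=3^-6·(≡2), b=3^-4·(≡1) mod 3; (2|3)=-1, (1|3)=+1; (−1)^{-6·-4·1}·(-1)^-4·(+1)^-6 = +1.
v=∞: 3874442 > 0 and -209 < 0  ⇒  (a,b)_∞ = +1.
v=11: a=11^3·(≡6), b=11^3·(≡9) mod 11; (6|11)=-1, (9|11)=+1; (−1)^{3·3·5}·(-1)^3·(+1)^3 = +1.
v=2: v_2(a)=9, v_2(b)=16; units ≡ 5, 7 (mod 8); ε·ε+αω+βω = 0·1+9·0+16·1 ≡ 0  ⇒  (a,b)_2 = +1.
v=31: a=31^1·(≡30), b=31^2·(≡10) mod 31; (30|31)=-1, (10|31)=+1; (−1)^{1·2·15}·(-1)^2·(+1)^1 = +1.
|Ram(3874442, -209)| = 2, even; anisotropic at {19, 23}.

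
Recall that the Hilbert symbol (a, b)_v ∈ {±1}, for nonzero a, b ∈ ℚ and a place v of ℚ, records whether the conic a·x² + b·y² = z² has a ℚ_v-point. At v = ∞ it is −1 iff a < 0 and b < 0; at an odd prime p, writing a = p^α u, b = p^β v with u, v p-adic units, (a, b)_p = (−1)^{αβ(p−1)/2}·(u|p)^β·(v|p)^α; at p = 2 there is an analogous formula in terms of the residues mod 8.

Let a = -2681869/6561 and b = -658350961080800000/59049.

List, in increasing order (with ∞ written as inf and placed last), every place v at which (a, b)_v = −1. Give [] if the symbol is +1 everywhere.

[13, 17, 23, 31, 37, inf]

Mod squares: a ≡ -7429, b ≡ -74555. Check v ∈ {∞, 2, 3, 5, 13, 17, 19, 23, 31, 37}.
v=2: v_2(a)=0, v_2(b)=8; units ≡ 3, 5 (mod 8); ε·ε+αω+βω = 1·0+0·1+8·1 ≡ 0  ⇒  (a,b)_2 = +1.
v=∞: -7429 < 0 and -74555 < 0  ⇒  (a,b)_∞ = -1.
v=23: a=23^1·(≡5), b=23^2·(≡5) mod 23; (5|23)=-1, (5|23)=-1; (−1)^{1·2·11}·(-1)^2·(-1)^1 = -1.
v=31: a=31^0·(≡11), b=31^1·(≡12) mod 31; (11|31)=-1, (12|31)=-1; (−1)^{0·1·15}·(-1)^1·(-1)^0 = -1.
v=13: a=13^0·(≡2), b=13^1·(≡5) mod 13; (2|13)=-1, (5|13)=-1; (−1)^{0·1·6}·(-1)^1·(-1)^0 = -1.
v=19: a=19^3·(≡14), b=19^2·(≡4) mod 19; (14|19)=-1, (4|19)=+1; (−1)^{3·2·9}·(-1)^2·(+1)^3 = +1.
v=17: a=17^1·(≡14), b=17^2·(≡6) mod 17; (14|17)=-1, (6|17)=-1; (−1)^{1·2·8}·(-1)^2·(-1)^1 = -1.
v=5: a=5^0·(≡1), b=5^5·(≡1) mod 5; (1|5)=+1, (1|5)=+1; (−1)^{0·5·2}·(+1)^5·(+1)^0 = +1.
v=3: a=3^-8·(≡2), b=3^-10·(≡1) mod 3; (2|3)=-1, (1|3)=+1; (−1)^{-8·-10·1}·(-1)^-10·(+1)^-8 = +1.
v=37: a=37^0·(≡31), b=37^1·(≡23) mod 37; (31|37)=-1, (23|37)=-1; (−1)^{0·1·18}·(-1)^1·(-1)^0 = -1.
|Ram(-7429, -74555)| = 6, even; anisotropic at {13, 17, 23, 31, 37, ∞}.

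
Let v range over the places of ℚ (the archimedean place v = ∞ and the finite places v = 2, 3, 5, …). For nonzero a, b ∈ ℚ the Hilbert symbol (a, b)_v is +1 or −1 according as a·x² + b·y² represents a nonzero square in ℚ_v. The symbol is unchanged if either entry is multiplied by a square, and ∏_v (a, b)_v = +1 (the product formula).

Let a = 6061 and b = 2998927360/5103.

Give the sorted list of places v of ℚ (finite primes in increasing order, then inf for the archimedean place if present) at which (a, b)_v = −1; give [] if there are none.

(a, b) ≡ (6061, 5005) mod (ℚ^×)²; places V = {2, 3, 5, 7, 11, 13, 19, 29, ∞}.
(a,b)_19: α=1, u≡15; β=0, v≡14 (mod 19); (15|19)=-1, (14|19)=-1; sign (−1)^0·-1^0·-1^1 = -1.
(a,b)_∞: sgn(6061)=+, sgn(5005)=+, so +1.
(a,b)_7: α=0, u≡6; β=-1, v≡2 (mod 7); (6|7)=-1, (2|7)=+1; sign (−1)^0·-1^-1·+1^0 = -1.
(a,b)_13: α=0, u≡3; β=1, v≡8 (mod 13); (3|13)=+1, (8|13)=-1; sign (−1)^0·+1^1·-1^0 = +1.
(a,b)_29: α=1, u≡6; β=0, v≡21 (mod 29); (6|29)=+1, (21|29)=-1; sign (−1)^0·+1^0·-1^1 = -1.
(a,b)_11: α=1, u≡1; β=1, v≡4 (mod 11); (1|11)=+1, (4|11)=+1; sign (−1)^1·+1^1·+1^1 = -1.
(a,b)_5: α=0, u≡1; β=1, v≡4 (mod 5); (1|5)=+1, (4|5)=+1; sign (−1)^0·+1^1·+1^0 = +1.
(a,b)_3: α=0, u≡1; β=-6, v≡1 (mod 3); (1|3)=+1, (1|3)=+1; sign (−1)^0·+1^-6·+1^0 = +1.
(a,b)_2: α=0, β=22; u≡5, v≡5 (mod 8); ε(u)ε(v)=0·0, αω(v)=0·1, βω(u)=22·1; sum ≡ 0  ⇒  +1.
Ram(6061, 5005) = {7, 11, 19, 29}; no ℚ_7-point on the conic.

[7, 11, 19, 29]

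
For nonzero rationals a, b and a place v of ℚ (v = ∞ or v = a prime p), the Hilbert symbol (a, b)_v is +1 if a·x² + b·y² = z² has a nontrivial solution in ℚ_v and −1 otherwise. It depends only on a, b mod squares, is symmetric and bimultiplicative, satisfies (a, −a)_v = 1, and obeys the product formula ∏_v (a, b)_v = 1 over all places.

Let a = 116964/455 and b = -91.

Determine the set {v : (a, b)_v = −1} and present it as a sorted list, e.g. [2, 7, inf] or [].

[7, 13]

Mod squares: a ≡ 455, b ≡ -91. Check v ∈ {∞, 2, 3, 5, 7, 13, 19}.
v=13: a=13^-1·(≡9), b=13^1·(≡6) mod 13; (9|13)=+1, (6|13)=-1; (−1)^{-1·1·6}·(+1)^1·(-1)^-1 = -1.
v=7: a=7^-1·(≡4), b=7^1·(≡1) mod 7; (4|7)=+1, (1|7)=+1; (−1)^{-1·1·3}·(+1)^1·(+1)^-1 = -1.
v=2: v_2(a)=2, v_2(b)=0; units ≡ 7, 5 (mod 8); ε·ε+αω+βω = 1·0+2·1+0·0 ≡ 0  ⇒  (a,b)_2 = +1.
v=∞: 455 > 0 and -91 < 0  ⇒  (a,b)_∞ = +1.
v=19: a=19^2·(≡18), b=19^0·(≡4) mod 19; (18|19)=-1, (4|19)=+1; (−1)^{2·0·9}·(-1)^0·(+1)^2 = +1.
v=5: a=5^-1·(≡4), b=5^0·(≡4) mod 5; (4|5)=+1, (4|5)=+1; (−1)^{-1·0·2}·(+1)^0·(+1)^-1 = +1.
v=3: a=3^4·(≡2), b=3^0·(≡2) mod 3; (2|3)=-1, (2|3)=-1; (−1)^{4·0·1}·(-1)^0·(-1)^4 = +1.
|Ram(455, -91)| = 2, even; anisotropic at {7, 13}.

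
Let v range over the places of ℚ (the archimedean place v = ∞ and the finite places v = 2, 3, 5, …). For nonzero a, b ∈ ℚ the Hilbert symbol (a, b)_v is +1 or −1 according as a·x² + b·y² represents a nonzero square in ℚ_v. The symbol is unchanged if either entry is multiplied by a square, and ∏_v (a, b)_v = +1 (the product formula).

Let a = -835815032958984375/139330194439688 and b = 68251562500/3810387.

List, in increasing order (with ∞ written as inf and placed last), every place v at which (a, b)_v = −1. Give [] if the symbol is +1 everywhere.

[2, 3, 5, 19]

Mod squares: a ≡ -6270, b ≡ 3. Check v ∈ {∞, 2, 3, 5, 7, 11, 19, 23}.
v=7: a=7^-6·(≡4), b=7^-4·(≡6) mod 7; (4|7)=+1, (6|7)=-1; (−1)^{-6·-4·3}·(+1)^-4·(-1)^-6 = +1.
v=11: a=11^3·(≡7), b=11^2·(≡5) mod 11; (7|11)=-1, (5|11)=+1; (−1)^{3·2·5}·(-1)^2·(+1)^3 = +1.
v=5: a=5^15·(≡1), b=5^8·(≡2) mod 5; (1|5)=+1, (2|5)=-1; (−1)^{15·8·2}·(+1)^8·(-1)^15 = -1.
v=2: v_2(a)=-3, v_2(b)=2; units ≡ 1, 3 (mod 8); ε·ε+αω+βω = 0·1+-3·1+2·0 ≡ 1  ⇒  (a,b)_2 = -1.
v=3: a=3^1·(≡1), b=3^-1·(≡1) mod 3; (1|3)=+1, (1|3)=+1; (−1)^{1·-1·1}·(+1)^-1·(+1)^1 = -1.
v=19: a=19^3·(≡3), b=19^2·(≡13) mod 19; (3|19)=-1, (13|19)=-1; (−1)^{3·2·9}·(-1)^2·(-1)^3 = -1.
v=23: a=23^-6·(≡3), b=23^-2·(≡18) mod 23; (3|23)=+1, (18|23)=+1; (−1)^{-6·-2·11}·(+1)^-2·(+1)^-6 = +1.
v=∞: -6270 < 0 and 3 > 0  ⇒  (a,b)_∞ = +1.
(-6270, 3 / ℚ) ramifies at {2, 3, 5, 19}: a division algebra.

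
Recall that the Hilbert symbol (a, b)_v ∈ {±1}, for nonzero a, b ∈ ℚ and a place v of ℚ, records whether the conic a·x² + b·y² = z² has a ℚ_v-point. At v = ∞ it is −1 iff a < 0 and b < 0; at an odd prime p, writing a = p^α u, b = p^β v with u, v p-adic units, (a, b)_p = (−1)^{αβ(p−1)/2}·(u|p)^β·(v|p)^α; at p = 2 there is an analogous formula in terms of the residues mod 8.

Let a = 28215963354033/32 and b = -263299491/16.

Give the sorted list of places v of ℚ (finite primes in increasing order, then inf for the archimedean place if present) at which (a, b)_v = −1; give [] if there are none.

[2, 3, 7, 13]

Mod squares: a ≡ 546, b ≡ -91. Check v ∈ {∞, 2, 3, 7, 13}.
v=2: v_2(a)=-5, v_2(b)=-4; units ≡ 1, 5 (mod 8); ε·ε+αω+βω = 0·0+-5·1+-4·0 ≡ 1  ⇒  (a,b)_2 = -1.
v=13: a=13^1·(≡10), b=13^1·(≡8) mod 13; (10|13)=+1, (8|13)=-1; (−1)^{1·1·6}·(+1)^1·(-1)^1 = -1.
v=3: a=3^17·(≡2), b=3^10·(≡2) mod 3; (2|3)=-1, (2|3)=-1; (−1)^{17·10·1}·(-1)^10·(-1)^17 = -1.
v=∞: 546 > 0 and -91 < 0  ⇒  (a,b)_∞ = +1.
v=7: a=7^5·(≡4), b=7^3·(≡2) mod 7; (4|7)=+1, (2|7)=+1; (−1)^{5·3·3}·(+1)^3·(+1)^5 = -1.
Ram(546, -91) = {2, 3, 7, 13}; no ℚ_2-point on the conic.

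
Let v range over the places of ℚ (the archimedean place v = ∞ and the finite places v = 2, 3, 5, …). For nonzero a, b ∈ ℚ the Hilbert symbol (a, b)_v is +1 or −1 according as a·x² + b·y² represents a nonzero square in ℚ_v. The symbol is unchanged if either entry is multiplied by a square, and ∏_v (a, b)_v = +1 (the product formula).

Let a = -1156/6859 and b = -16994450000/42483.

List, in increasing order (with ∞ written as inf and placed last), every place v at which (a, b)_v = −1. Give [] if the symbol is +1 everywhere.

(a, b) ≡ (-19, -15) mod (ℚ^×)²; places V = {2, 3, 5, 7, 11, 17, 19, 53, ∞}.
(a,b)_∞: sgn(-19)=−, sgn(-15)=−, so -1.
(a,b)_19: α=-3, u≡3; β=0, v≡16 (mod 19); (3|19)=-1, (16|19)=+1; sign (−1)^0·-1^0·+1^-3 = +1.
(a,b)_2: α=2, β=4; u≡5, v≡1 (mod 8); ε(u)ε(v)=0·0, αω(v)=2·0, βω(u)=4·1; sum ≡ 0  ⇒  +1.
(a,b)_7: α=0, u≡1; β=-2, v≡3 (mod 7); (1|7)=+1, (3|7)=-1; sign (−1)^0·+1^-2·-1^0 = +1.
(a,b)_17: α=2, u≡8; β=-2, v≡4 (mod 17); (8|17)=+1, (4|17)=+1; sign (−1)^0·+1^-2·+1^2 = +1.
(a,b)_3: α=0, u≡2; β=-1, v≡1 (mod 3); (2|3)=-1, (1|3)=+1; sign (−1)^0·-1^-1·+1^0 = -1.
(a,b)_5: α=0, u≡1; β=5, v≡2 (mod 5); (1|5)=+1, (2|5)=-1; sign (−1)^0·+1^5·-1^0 = +1.
(a,b)_53: α=0, u≡39; β=2, v≡16 (mod 53); (39|53)=-1, (16|53)=+1; sign (−1)^0·-1^2·+1^0 = +1.
(a,b)_11: α=0, u≡9; β=2, v≡2 (mod 11); (9|11)=+1, (2|11)=-1; sign (−1)^0·+1^2·-1^0 = +1.
|Ram(-19, -15)| = 2, even; anisotropic at {3, ∞}.

[3, inf]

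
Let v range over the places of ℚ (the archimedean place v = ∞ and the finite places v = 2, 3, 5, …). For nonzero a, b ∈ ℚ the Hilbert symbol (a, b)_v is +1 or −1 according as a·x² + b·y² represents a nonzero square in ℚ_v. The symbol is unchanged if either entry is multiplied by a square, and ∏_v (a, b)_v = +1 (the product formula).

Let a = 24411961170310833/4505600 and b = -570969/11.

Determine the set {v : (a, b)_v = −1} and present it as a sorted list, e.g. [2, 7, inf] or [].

(a, b) ≡ (139403, -77539) mod (ℚ^×)²; places V = {2, 3, 5, 7, 11, 19, 23, 29, 43, 53, ∞}.
(a,b)_53: α=2, u≡40; β=1, v≡18 (mod 53); (40|53)=+1, (18|53)=-1; sign (−1)^0·+1^1·-1^2 = +1.
(a,b)_3: α=2, u≡2; β=4, v≡2 (mod 3); (2|3)=-1, (2|3)=-1; sign (−1)^0·-1^4·-1^2 = +1.
(a,b)_2: α=-14, β=0; u≡3, v≡5 (mod 8); ε(u)ε(v)=1·0, αω(v)=-14·1, βω(u)=0·1; sum ≡ 0  ⇒  +1.
(a,b)_7: α=2, u≡5; β=1, v≡1 (mod 7); (5|7)=-1, (1|7)=+1; sign (−1)^0·-1^1·+1^2 = -1.
(a,b)_11: α=-1, u≡5; β=-1, v≡8 (mod 11); (5|11)=+1, (8|11)=-1; sign (−1)^1·+1^-1·-1^-1 = +1.
(a,b)_19: α=1, u≡12; β=1, v≡11 (mod 19); (12|19)=-1, (11|19)=+1; sign (−1)^1·-1^1·+1^1 = +1.
(a,b)_43: α=2, u≡9; β=0, v≡26 (mod 43); (9|43)=+1, (26|43)=-1; sign (−1)^0·+1^0·-1^2 = +1.
(a,b)_29: α=3, u≡5; β=0, v≡9 (mod 29); (5|29)=+1, (9|29)=+1; sign (−1)^0·+1^0·+1^3 = +1.
(a,b)_23: α=1, u≡3; β=0, v≡11 (mod 23); (3|23)=+1, (11|23)=-1; sign (−1)^0·+1^0·-1^1 = -1.
(a,b)_∞: sgn(139403)=+, sgn(-77539)=−, so +1.
(a,b)_5: α=-2, u≡2; β=0, v≡1 (mod 5); (2|5)=-1, (1|5)=+1; sign (−1)^0·-1^0·+1^-2 = +1.
Ram(139403, -77539) = {7, 23}; no ℚ_7-point on the conic.

[7, 23]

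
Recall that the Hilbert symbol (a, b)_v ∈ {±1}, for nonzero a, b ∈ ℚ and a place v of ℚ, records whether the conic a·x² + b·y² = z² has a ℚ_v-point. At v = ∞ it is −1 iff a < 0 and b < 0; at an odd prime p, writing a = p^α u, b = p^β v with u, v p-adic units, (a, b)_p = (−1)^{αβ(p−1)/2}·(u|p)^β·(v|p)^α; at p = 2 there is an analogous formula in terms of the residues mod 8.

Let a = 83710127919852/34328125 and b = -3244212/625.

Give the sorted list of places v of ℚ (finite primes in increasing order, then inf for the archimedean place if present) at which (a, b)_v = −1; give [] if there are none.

[2, 17]

Mod squares: a ≡ 4199, b ≡ -10013. Check v ∈ {∞, 2, 3, 5, 7, 13, 17, 19, 23, 31}.
v=19: a=19^1·(≡15), b=19^1·(≡7) mod 19; (15|19)=-1, (7|19)=+1; (−1)^{1·1·9}·(-1)^1·(+1)^1 = +1.
v=2: v_2(a)=2, v_2(b)=2; units ≡ 7, 3 (mod 8); ε·ε+αω+βω = 1·1+2·1+2·0 ≡ 1  ⇒  (a,b)_2 = -1.
v=31: a=31^2·(≡9), b=31^1·(≡7) mod 31; (9|31)=+1, (7|31)=+1; (−1)^{2·1·15}·(+1)^1·(+1)^2 = +1.
v=5: a=5^-6·(≡1), b=5^-4·(≡3) mod 5; (1|5)=+1, (3|5)=-1; (−1)^{-6·-4·2}·(+1)^-4·(-1)^-6 = +1.
v=7: a=7^2·(≡5), b=7^0·(≡4) mod 7; (5|7)=-1, (4|7)=+1; (−1)^{2·0·3}·(-1)^0·(+1)^2 = +1.
v=17: a=17^3·(≡16), b=17^1·(≡7) mod 17; (16|17)=+1, (7|17)=-1; (−1)^{3·1·8}·(+1)^1·(-1)^3 = -1.
v=23: a=23^2·(≡16), b=23^0·(≡19) mod 23; (16|23)=+1, (19|23)=-1; (−1)^{2·0·11}·(+1)^0·(-1)^2 = +1.
v=13: a=13^-3·(≡8), b=13^0·(≡3) mod 13; (8|13)=-1, (3|13)=+1; (−1)^{-3·0·6}·(-1)^0·(+1)^-3 = +1.
v=3: a=3^2·(≡2), b=3^4·(≡1) mod 3; (2|3)=-1, (1|3)=+1; (−1)^{2·4·1}·(-1)^4·(+1)^2 = +1.
v=∞: 4199 > 0 and -10013 < 0  ⇒  (a,b)_∞ = +1.
Ram(4199, -10013) = {2, 17}; no ℚ_2-point on the conic.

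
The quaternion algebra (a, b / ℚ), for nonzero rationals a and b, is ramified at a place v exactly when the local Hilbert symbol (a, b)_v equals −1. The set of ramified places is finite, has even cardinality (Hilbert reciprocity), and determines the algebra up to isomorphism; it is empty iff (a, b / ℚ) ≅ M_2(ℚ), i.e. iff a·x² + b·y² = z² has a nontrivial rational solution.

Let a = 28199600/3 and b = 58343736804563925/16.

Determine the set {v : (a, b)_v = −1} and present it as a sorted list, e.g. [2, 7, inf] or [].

Mod squares: a ≡ 211497, b ≡ 5797. Check v ∈ {∞, 2, 3, 5, 11, 13, 17, 29, 31}.
v=3: a=3^-1·(≡2), b=3^4·(≡1) mod 3; (2|3)=-1, (1|3)=+1; (−1)^{-1·4·1}·(-1)^4·(+1)^-1 = +1.
v=29: a=29^1·(≡10), b=29^2·(≡18) mod 29; (10|29)=-1, (18|29)=-1; (−1)^{1·2·14}·(-1)^2·(-1)^1 = -1.
v=∞: 211497 > 0 and 5797 > 0  ⇒  (a,b)_∞ = +1.
v=17: a=17^1·(≡14), b=17^3·(≡15) mod 17; (14|17)=-1, (15|17)=+1; (−1)^{1·3·8}·(-1)^3·(+1)^1 = -1.
v=13: a=13^1·(≡11), b=13^2·(≡4) mod 13; (11|13)=-1, (4|13)=+1; (−1)^{1·2·6}·(-1)^2·(+1)^1 = +1.
v=5: a=5^2·(≡3), b=5^2·(≡2) mod 5; (3|5)=-1, (2|5)=-1; (−1)^{2·2·2}·(-1)^2·(-1)^2 = +1.
v=2: v_2(a)=4, v_2(b)=-4; units ≡ 1, 5 (mod 8); ε·ε+αω+βω = 0·0+4·1+-4·0 ≡ 0  ⇒  (a,b)_2 = +1.
v=11: a=11^1·(≡2), b=11^3·(≡10) mod 11; (2|11)=-1, (10|11)=-1; (−1)^{1·3·5}·(-1)^3·(-1)^1 = -1.
v=31: a=31^0·(≡26), b=31^1·(≡4) mod 31; (26|31)=-1, (4|31)=+1; (−1)^{0·1·15}·(-1)^1·(+1)^0 = -1.
|Ram(211497, 5797)| = 4, even; anisotropic at {11, 17, 29, 31}.

[11, 17, 29, 31]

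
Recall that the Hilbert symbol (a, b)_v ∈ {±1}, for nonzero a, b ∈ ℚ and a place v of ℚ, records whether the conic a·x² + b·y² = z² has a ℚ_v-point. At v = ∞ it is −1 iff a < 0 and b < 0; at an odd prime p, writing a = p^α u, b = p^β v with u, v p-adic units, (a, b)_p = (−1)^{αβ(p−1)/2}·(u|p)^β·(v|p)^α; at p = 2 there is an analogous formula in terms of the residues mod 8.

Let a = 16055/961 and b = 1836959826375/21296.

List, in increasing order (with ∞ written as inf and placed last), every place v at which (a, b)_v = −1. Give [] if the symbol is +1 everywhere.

[11, 19]

(a, b) ≡ (95, 95645) mod (ℚ^×)²; places V = {2, 3, 5, 11, 13, 17, 19, 31, 37, 47, ∞}.
(a,b)_∞: sgn(95)=+, sgn(95645)=+, so +1.
(a,b)_19: α=1, u≡6; β=2, v≡14 (mod 19); (6|19)=+1, (14|19)=-1; sign (−1)^0·+1^2·-1^1 = -1.
(a,b)_3: α=0, u≡2; β=4, v≡2 (mod 3); (2|3)=-1, (2|3)=-1; sign (−1)^0·-1^4·-1^0 = +1.
(a,b)_47: α=0, u≡17; β=1, v≡17 (mod 47); (17|47)=+1, (17|47)=+1; sign (−1)^0·+1^1·+1^0 = +1.
(a,b)_11: α=0, u≡7; β=-3, v≡5 (mod 11); (7|11)=-1, (5|11)=+1; sign (−1)^0·-1^-3·+1^0 = -1.
(a,b)_31: α=-2, u≡28; β=0, v≡8 (mod 31); (28|31)=+1, (8|31)=+1; sign (−1)^0·+1^0·+1^-2 = +1.
(a,b)_17: α=0, u≡14; β=2, v≡11 (mod 17); (14|17)=-1, (11|17)=-1; sign (−1)^0·-1^2·-1^0 = +1.
(a,b)_37: α=0, u≡3; β=1, v≡17 (mod 37); (3|37)=+1, (17|37)=-1; sign (−1)^0·+1^1·-1^0 = +1.
(a,b)_2: α=0, β=-4; u≡7, v≡5 (mod 8); ε(u)ε(v)=1·0, αω(v)=0·1, βω(u)=-4·0; sum ≡ 0  ⇒  +1.
(a,b)_13: α=2, u≡9; β=0, v≡12 (mod 13); (9|13)=+1, (12|13)=+1; sign (−1)^0·+1^0·+1^2 = +1.
(a,b)_5: α=1, u≡1; β=3, v≡1 (mod 5); (1|5)=+1, (1|5)=+1; sign (−1)^0·+1^3·+1^1 = +1.
Ram(95, 95645) = {11, 19}; no ℚ_11-point on the conic.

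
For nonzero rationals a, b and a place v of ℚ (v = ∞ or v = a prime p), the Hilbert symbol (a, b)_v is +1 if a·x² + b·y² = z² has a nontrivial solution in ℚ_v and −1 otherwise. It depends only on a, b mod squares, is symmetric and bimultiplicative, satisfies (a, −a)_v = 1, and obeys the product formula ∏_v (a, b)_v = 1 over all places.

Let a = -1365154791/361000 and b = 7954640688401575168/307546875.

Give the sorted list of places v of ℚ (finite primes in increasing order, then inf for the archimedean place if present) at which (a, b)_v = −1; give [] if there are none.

Mod squares: a ≡ -2310, b ≡ 39. Check v ∈ {∞, 2, 3, 5, 7, 11, 13, 17, 19}.
v=2: v_2(a)=-3, v_2(b)=8; units ≡ 5, 7 (mod 8); ε·ε+αω+βω = 0·1+-3·0+8·1 ≡ 0  ⇒  (a,b)_2 = +1.
v=∞: -2310 < 0 and 39 > 0  ⇒  (a,b)_∞ = +1.
v=11: a=11^3·(≡6), b=11^2·(≡6) mod 11; (6|11)=-1, (6|11)=-1; (−1)^{3·2·5}·(-1)^2·(-1)^3 = -1.
v=5: a=5^-3·(≡3), b=5^-6·(≡1) mod 5; (3|5)=-1, (1|5)=+1; (−1)^{-3·-6·2}·(-1)^-6·(+1)^-3 = +1.
v=7: a=7^1·(≡5), b=7^2·(≡4) mod 7; (5|7)=-1, (4|7)=+1; (−1)^{1·2·3}·(-1)^2·(+1)^1 = +1.
v=13: a=13^2·(≡12), b=13^7·(≡10) mod 13; (12|13)=+1, (10|13)=+1; (−1)^{2·7·6}·(+1)^7·(+1)^2 = +1.
v=3: a=3^1·(≡1), b=3^-9·(≡1) mod 3; (1|3)=+1, (1|3)=+1; (−1)^{1·-9·1}·(+1)^-9·(+1)^1 = -1.
v=19: a=19^-2·(≡14), b=19^0·(≡6) mod 19; (14|19)=-1, (6|19)=+1; (−1)^{-2·0·9}·(-1)^0·(+1)^-2 = +1.
v=17: a=17^2·(≡4), b=17^4·(≡14) mod 17; (4|17)=+1, (14|17)=-1; (−1)^{2·4·8}·(+1)^4·(-1)^2 = +1.
Ram(-2310, 39) = {3, 11}; no ℚ_3-point on the conic.

[3, 11]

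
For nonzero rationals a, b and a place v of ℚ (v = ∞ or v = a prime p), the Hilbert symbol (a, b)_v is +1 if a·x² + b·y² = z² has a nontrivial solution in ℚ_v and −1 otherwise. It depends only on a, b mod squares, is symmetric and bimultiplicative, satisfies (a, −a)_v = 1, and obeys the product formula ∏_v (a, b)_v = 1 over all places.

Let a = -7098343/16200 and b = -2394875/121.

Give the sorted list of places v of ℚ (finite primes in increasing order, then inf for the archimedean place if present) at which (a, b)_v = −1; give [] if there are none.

[2, 7, 17, inf]

Mod squares: a ≡ -14, b ≡ -1955. Check v ∈ {∞, 2, 3, 5, 7, 11, 17, 19, 23, 53}.
v=11: a=11^0·(≡7), b=11^-2·(≡1) mod 11; (7|11)=-1, (1|11)=+1; (−1)^{0·-2·5}·(-1)^-2·(+1)^0 = +1.
v=17: a=17^0·(≡10), b=17^1·(≡2) mod 17; (10|17)=-1, (2|17)=+1; (−1)^{0·1·8}·(-1)^1·(+1)^0 = -1.
v=7: a=7^1·(≡3), b=7^2·(≡3) mod 7; (3|7)=-1, (3|7)=-1; (−1)^{1·2·3}·(-1)^2·(-1)^1 = -1.
v=∞: -14 < 0 and -1955 < 0  ⇒  (a,b)_∞ = -1.
v=3: a=3^-4·(≡1), b=3^0·(≡1) mod 3; (1|3)=+1, (1|3)=+1; (−1)^{-4·0·1}·(+1)^0·(+1)^-4 = +1.
v=2: v_2(a)=-3, v_2(b)=0; units ≡ 1, 5 (mod 8); ε·ε+αω+βω = 0·0+-3·1+0·0 ≡ 1  ⇒  (a,b)_2 = -1.
v=53: a=53^2·(≡2), b=53^0·(≡13) mod 53; (2|53)=-1, (13|53)=+1; (−1)^{2·0·26}·(-1)^0·(+1)^2 = +1.
v=19: a=19^2·(≡16), b=19^0·(≡8) mod 19; (16|19)=+1, (8|19)=-1; (−1)^{2·0·9}·(+1)^0·(-1)^2 = +1.
v=23: a=23^0·(≡4), b=23^1·(≡7) mod 23; (4|23)=+1, (7|23)=-1; (−1)^{0·1·11}·(+1)^1·(-1)^0 = +1.
v=5: a=5^-2·(≡4), b=5^3·(≡1) mod 5; (4|5)=+1, (1|5)=+1; (−1)^{-2·3·2}·(+1)^3·(+1)^-2 = +1.
(-14, -1955 / ℚ) ramifies at {2, 7, 17, ∞}: a division algebra.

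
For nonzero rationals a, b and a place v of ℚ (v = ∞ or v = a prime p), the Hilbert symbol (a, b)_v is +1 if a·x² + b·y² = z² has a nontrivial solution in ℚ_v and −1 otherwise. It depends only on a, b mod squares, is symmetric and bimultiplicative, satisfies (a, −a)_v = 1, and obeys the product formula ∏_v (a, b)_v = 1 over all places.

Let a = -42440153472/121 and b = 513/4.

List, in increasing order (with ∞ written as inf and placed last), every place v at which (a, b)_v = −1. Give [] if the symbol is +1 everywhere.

[3, 17, 19, 23]

(a, b) ≡ (-22678, 57) mod (ℚ^×)²; places V = {2, 3, 11, 17, 19, 23, 29, ∞}.
(a,b)_3: α=4, u≡2; β=3, v≡1 (mod 3); (2|3)=-1, (1|3)=+1; sign (−1)^0·-1^3·+1^4 = -1.
(a,b)_29: α=1, u≡5; β=0, v≡5 (mod 29); (5|29)=+1, (5|29)=+1; sign (−1)^0·+1^0·+1^1 = +1.
(a,b)_2: α=7, β=-2; u≡5, v≡1 (mod 8); ε(u)ε(v)=0·0, αω(v)=7·0, βω(u)=-2·1; sum ≡ 0  ⇒  +1.
(a,b)_19: α=2, u≡2; β=1, v≡2 (mod 19); (2|19)=-1, (2|19)=-1; sign (−1)^0·-1^1·-1^2 = -1.
(a,b)_11: α=-2, u≡9; β=0, v≡10 (mod 11); (9|11)=+1, (10|11)=-1; sign (−1)^0·+1^0·-1^-2 = +1.
(a,b)_17: α=1, u≡16; β=0, v≡5 (mod 17); (16|17)=+1, (5|17)=-1; sign (−1)^0·+1^0·-1^1 = -1.
(a,b)_23: α=1, u≡3; β=0, v≡19 (mod 23); (3|23)=+1, (19|23)=-1; sign (−1)^0·+1^0·-1^1 = -1.
(a,b)_∞: sgn(-22678)=−, sgn(57)=+, so +1.
(-22678, 57 / ℚ) ramifies at {3, 17, 19, 23}: a division algebra.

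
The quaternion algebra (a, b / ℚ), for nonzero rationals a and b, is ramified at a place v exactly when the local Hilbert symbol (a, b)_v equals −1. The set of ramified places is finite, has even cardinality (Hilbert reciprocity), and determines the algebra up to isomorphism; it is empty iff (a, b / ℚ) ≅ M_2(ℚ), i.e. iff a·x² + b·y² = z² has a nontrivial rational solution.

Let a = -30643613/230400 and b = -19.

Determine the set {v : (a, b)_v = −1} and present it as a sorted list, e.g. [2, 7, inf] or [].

(a, b) ≡ (-2093, -19) mod (ℚ^×)²; places V = {2, 3, 5, 7, 11, 13, 19, 23, ∞}.
(a,b)_13: α=1, u≡11; β=0, v≡7 (mod 13); (11|13)=-1, (7|13)=-1; sign (−1)^0·-1^0·-1^1 = -1.
(a,b)_19: α=0, u≡4; β=1, v≡18 (mod 19); (4|19)=+1, (18|19)=-1; sign (−1)^0·+1^1·-1^0 = +1.
(a,b)_7: α=1, u≡4; β=0, v≡2 (mod 7); (4|7)=+1, (2|7)=+1; sign (−1)^0·+1^0·+1^1 = +1.
(a,b)_5: α=-2, u≡2; β=0, v≡1 (mod 5); (2|5)=-1, (1|5)=+1; sign (−1)^0·-1^0·+1^-2 = +1.
(a,b)_3: α=-2, u≡1; β=0, v≡2 (mod 3); (1|3)=+1, (2|3)=-1; sign (−1)^0·+1^0·-1^-2 = +1.
(a,b)_23: α=1, u≡4; β=0, v≡4 (mod 23); (4|23)=+1, (4|23)=+1; sign (−1)^0·+1^0·+1^1 = +1.
(a,b)_11: α=4, u≡6; β=0, v≡3 (mod 11); (6|11)=-1, (3|11)=+1; sign (−1)^0·-1^0·+1^4 = +1.
(a,b)_2: α=-10, β=0; u≡3, v≡5 (mod 8); ε(u)ε(v)=1·0, αω(v)=-10·1, βω(u)=0·1; sum ≡ 0  ⇒  +1.
(a,b)_∞: sgn(-2093)=−, sgn(-19)=−, so -1.
(-2093, -19 / ℚ) ramifies at {13, ∞}: a division algebra.

[13, inf]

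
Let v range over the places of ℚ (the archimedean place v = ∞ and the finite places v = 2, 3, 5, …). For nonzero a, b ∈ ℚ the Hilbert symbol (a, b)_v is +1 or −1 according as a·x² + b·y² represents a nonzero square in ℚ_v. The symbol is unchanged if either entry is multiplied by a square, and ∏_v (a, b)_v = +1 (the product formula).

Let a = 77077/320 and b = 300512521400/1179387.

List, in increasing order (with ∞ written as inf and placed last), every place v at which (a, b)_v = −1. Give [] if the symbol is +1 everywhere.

[3, 5]

(a, b) ≡ (65, 42) mod (ℚ^×)²; places V = {2, 3, 5, 7, 11, 13, 19, 23, ∞}.
(a,b)_2: α=-6, β=3; u≡1, v≡5 (mod 8); ε(u)ε(v)=0·0, αω(v)=-6·1, βω(u)=3·0; sum ≡ 0  ⇒  +1.
(a,b)_7: α=2, u≡1; β=5, v≡5 (mod 7); (1|7)=+1, (5|7)=-1; sign (−1)^0·+1^5·-1^2 = +1.
(a,b)_23: α=0, u≡21; β=2, v≡21 (mod 23); (21|23)=-1, (21|23)=-1; sign (−1)^0·-1^2·-1^0 = +1.
(a,b)_19: α=0, u≡2; β=-2, v≡5 (mod 19); (2|19)=-1, (5|19)=+1; sign (−1)^0·-1^-2·+1^0 = +1.
(a,b)_13: α=1, u≡5; β=2, v≡1 (mod 13); (5|13)=-1, (1|13)=+1; sign (−1)^0·-1^2·+1^1 = +1.
(a,b)_11: α=2, u≡10; β=-2, v≡3 (mod 11); (10|11)=-1, (3|11)=+1; sign (−1)^0·-1^-2·+1^2 = +1.
(a,b)_5: α=-1, u≡3; β=2, v≡3 (mod 5); (3|5)=-1, (3|5)=-1; sign (−1)^0·-1^2·-1^-1 = -1.
(a,b)_3: α=0, u≡2; β=-3, v≡2 (mod 3); (2|3)=-1, (2|3)=-1; sign (−1)^0·-1^-3·-1^0 = -1.
(a,b)_∞: sgn(65)=+, sgn(42)=+, so +1.
Ram(65, 42) = {3, 5}; no ℚ_3-point on the conic.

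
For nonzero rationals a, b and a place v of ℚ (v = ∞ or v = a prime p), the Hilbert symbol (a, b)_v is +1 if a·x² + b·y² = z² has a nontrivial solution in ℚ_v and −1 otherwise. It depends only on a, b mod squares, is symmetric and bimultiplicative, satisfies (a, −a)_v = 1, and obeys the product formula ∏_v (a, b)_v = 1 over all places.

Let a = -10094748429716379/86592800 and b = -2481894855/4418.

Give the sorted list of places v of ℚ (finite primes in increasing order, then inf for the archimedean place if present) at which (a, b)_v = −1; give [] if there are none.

(a, b) ≡ (-305558, -1527790) mod (ℚ^×)²; places V = {2, 3, 5, 7, 11, 13, 17, 19, 43, 47, ∞}.
(a,b)_3: α=4, u≡1; β=2, v≡2 (mod 3); (1|3)=+1, (2|3)=-1; sign (−1)^0·+1^2·-1^4 = +1.
(a,b)_19: α=1, u≡4; β=3, v≡1 (mod 19); (4|19)=+1, (1|19)=+1; sign (−1)^1·+1^3·+1^1 = -1.
(a,b)_43: α=1, u≡28; β=1, v≡17 (mod 43); (28|43)=-1, (17|43)=+1; sign (−1)^1·-1^1·+1^1 = +1.
(a,b)_11: α=1, u≡6; β=1, v≡2 (mod 11); (6|11)=-1, (2|11)=-1; sign (−1)^1·-1^1·-1^1 = -1.
(a,b)_13: α=8, u≡7; β=0, v≡12 (mod 13); (7|13)=-1, (12|13)=+1; sign (−1)^0·-1^0·+1^8 = +1.
(a,b)_47: α=-2, u≡42; β=-2, v≡35 (mod 47); (42|47)=+1, (35|47)=-1; sign (−1)^0·+1^-2·-1^-2 = +1.
(a,b)_2: α=-5, β=-1; u≡5, v≡1 (mod 8); ε(u)ε(v)=0·0, αω(v)=-5·0, βω(u)=-1·1; sum ≡ 1  ⇒  -1.
(a,b)_∞: sgn(-305558)=−, sgn(-1527790)=−, so -1.
(a,b)_17: α=1, u≡5; β=1, v≡4 (mod 17); (5|17)=-1, (4|17)=+1; sign (−1)^0·-1^1·+1^1 = -1.
(a,b)_5: α=-2, u≡3; β=1, v≡3 (mod 5); (3|5)=-1, (3|5)=-1; sign (−1)^0·-1^1·-1^-2 = -1.
(a,b)_7: α=-2, u≡5; β=0, v≡1 (mod 7); (5|7)=-1, (1|7)=+1; sign (−1)^0·-1^0·+1^-2 = +1.
(-305558, -1527790 / ℚ) ramifies at {2, 5, 11, 17, 19, ∞}: a division algebra.

[2, 5, 11, 17, 19, inf]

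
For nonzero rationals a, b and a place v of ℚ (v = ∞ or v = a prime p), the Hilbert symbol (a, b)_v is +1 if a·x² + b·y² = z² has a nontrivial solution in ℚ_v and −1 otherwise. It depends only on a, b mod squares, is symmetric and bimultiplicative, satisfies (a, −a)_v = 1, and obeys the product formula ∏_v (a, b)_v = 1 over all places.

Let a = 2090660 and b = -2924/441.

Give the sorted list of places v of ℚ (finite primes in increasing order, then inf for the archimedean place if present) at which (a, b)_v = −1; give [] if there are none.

[11, 43]

(a, b) ≡ (522665, -731) mod (ℚ^×)²; places V = {2, 3, 5, 7, 11, 13, 17, 43, ∞}.
(a,b)_5: α=1, u≡2; β=0, v≡1 (mod 5); (2|5)=-1, (1|5)=+1; sign (−1)^0·-1^0·+1^1 = +1.
(a,b)_17: α=1, u≡2; β=1, v≡2 (mod 17); (2|17)=+1, (2|17)=+1; sign (−1)^0·+1^1·+1^1 = +1.
(a,b)_43: α=1, u≡30; β=1, v≡29 (mod 43); (30|43)=-1, (29|43)=-1; sign (−1)^1·-1^1·-1^1 = -1.
(a,b)_∞: sgn(522665)=+, sgn(-731)=−, so +1.
(a,b)_3: α=0, u≡2; β=-2, v≡1 (mod 3); (2|3)=-1, (1|3)=+1; sign (−1)^0·-1^-2·+1^0 = +1.
(a,b)_11: α=1, u≡2; β=0, v≡2 (mod 11); (2|11)=-1, (2|11)=-1; sign (−1)^0·-1^0·-1^1 = -1.
(a,b)_13: α=1, u≡10; β=0, v≡12 (mod 13); (10|13)=+1, (12|13)=+1; sign (−1)^0·+1^0·+1^1 = +1.
(a,b)_7: α=0, u≡5; β=-2, v≡1 (mod 7); (5|7)=-1, (1|7)=+1; sign (−1)^0·-1^-2·+1^0 = +1.
(a,b)_2: α=2, β=2; u≡1, v≡5 (mod 8); ε(u)ε(v)=0·0, αω(v)=2·1, βω(u)=2·0; sum ≡ 0  ⇒  +1.
Ram(522665, -731) = {11, 43}; no ℚ_11-point on the conic.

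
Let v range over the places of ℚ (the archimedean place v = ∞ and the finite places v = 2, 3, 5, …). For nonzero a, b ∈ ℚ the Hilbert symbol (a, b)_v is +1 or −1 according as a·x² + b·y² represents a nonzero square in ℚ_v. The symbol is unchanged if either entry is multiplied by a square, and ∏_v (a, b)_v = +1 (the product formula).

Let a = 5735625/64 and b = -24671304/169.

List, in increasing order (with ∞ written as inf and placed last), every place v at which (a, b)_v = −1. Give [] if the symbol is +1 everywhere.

(a, b) ≡ (9177, -1554) mod (ℚ^×)²; places V = {2, 3, 5, 7, 13, 19, 23, 37, ∞}.
(a,b)_2: α=-6, β=3; u≡1, v≡7 (mod 8); ε(u)ε(v)=0·1, αω(v)=-6·0, βω(u)=3·0; sum ≡ 0  ⇒  +1.
(a,b)_7: α=1, u≡4; β=3, v≡4 (mod 7); (4|7)=+1, (4|7)=+1; sign (−1)^1·+1^3·+1^1 = -1.
(a,b)_∞: sgn(9177)=+, sgn(-1554)=−, so +1.
(a,b)_37: α=0, u≡30; β=1, v≡31 (mod 37); (30|37)=+1, (31|37)=-1; sign (−1)^0·+1^1·-1^0 = +1.
(a,b)_23: α=1, u≡12; β=0, v≡19 (mod 23); (12|23)=+1, (19|23)=-1; sign (−1)^0·+1^0·-1^1 = -1.
(a,b)_5: α=4, u≡3; β=0, v≡4 (mod 5); (3|5)=-1, (4|5)=+1; sign (−1)^0·-1^0·+1^4 = +1.
(a,b)_13: α=0, u≡1; β=-2, v≡5 (mod 13); (1|13)=+1, (5|13)=-1; sign (−1)^0·+1^-2·-1^0 = +1.
(a,b)_3: α=1, u≡2; β=5, v≡1 (mod 3); (2|3)=-1, (1|3)=+1; sign (−1)^1·-1^5·+1^1 = +1.
(a,b)_19: α=1, u≡14; β=0, v≡16 (mod 19); (14|19)=-1, (16|19)=+1; sign (−1)^0·-1^0·+1^1 = +1.
|Ram(9177, -1554)| = 2, even; anisotropic at {7, 23}.

[7, 23]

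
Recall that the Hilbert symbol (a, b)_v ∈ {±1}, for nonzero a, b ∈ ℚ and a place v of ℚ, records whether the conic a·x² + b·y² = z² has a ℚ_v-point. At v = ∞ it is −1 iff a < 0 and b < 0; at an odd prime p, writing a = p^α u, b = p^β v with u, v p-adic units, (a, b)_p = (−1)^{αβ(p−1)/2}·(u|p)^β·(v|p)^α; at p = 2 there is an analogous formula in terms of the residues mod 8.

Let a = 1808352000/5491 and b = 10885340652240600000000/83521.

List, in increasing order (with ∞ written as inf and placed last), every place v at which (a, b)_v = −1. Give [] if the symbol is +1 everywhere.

[3, 7, 13, 23]

Mod squares: a ≡ 596505, b ≡ 34086. Check v ∈ {∞, 2, 3, 5, 7, 13, 17, 19, 23}.
v=17: a=17^-2·(≡9), b=17^-4·(≡8) mod 17; (9|17)=+1, (8|17)=+1; (−1)^{-2·-4·8}·(+1)^-4·(+1)^-2 = +1.
v=19: a=19^-1·(≡5), b=19^1·(≡13) mod 19; (5|19)=+1, (13|19)=-1; (−1)^{-1·1·9}·(+1)^1·(-1)^-1 = +1.
v=23: a=23^1·(≡20), b=23^3·(≡17) mod 23; (20|23)=-1, (17|23)=-1; (−1)^{1·3·11}·(-1)^3·(-1)^1 = -1.
v=7: a=7^1·(≡2), b=7^2·(≡6) mod 7; (2|7)=+1, (6|7)=-1; (−1)^{1·2·3}·(+1)^2·(-1)^1 = -1.
v=2: v_2(a)=8, v_2(b)=9; units ≡ 1, 3 (mod 8); ε·ε+αω+βω = 0·1+8·1+9·0 ≡ 0  ⇒  (a,b)_2 = +1.
v=13: a=13^1·(≡7), b=13^3·(≡4) mod 13; (7|13)=-1, (4|13)=+1; (−1)^{1·3·6}·(-1)^3·(+1)^1 = -1.
v=∞: 596505 > 0 and 34086 > 0  ⇒  (a,b)_∞ = +1.
v=5: a=5^3·(≡1), b=5^8·(≡1) mod 5; (1|5)=+1, (1|5)=+1; (−1)^{3·8·2}·(+1)^8·(+1)^3 = +1.
v=3: a=3^3·(≡1), b=3^7·(≡1) mod 3; (1|3)=+1, (1|3)=+1; (−1)^{3·7·1}·(+1)^7·(+1)^3 = -1.
(596505, 34086 / ℚ) ramifies at {3, 7, 13, 23}: a division algebra.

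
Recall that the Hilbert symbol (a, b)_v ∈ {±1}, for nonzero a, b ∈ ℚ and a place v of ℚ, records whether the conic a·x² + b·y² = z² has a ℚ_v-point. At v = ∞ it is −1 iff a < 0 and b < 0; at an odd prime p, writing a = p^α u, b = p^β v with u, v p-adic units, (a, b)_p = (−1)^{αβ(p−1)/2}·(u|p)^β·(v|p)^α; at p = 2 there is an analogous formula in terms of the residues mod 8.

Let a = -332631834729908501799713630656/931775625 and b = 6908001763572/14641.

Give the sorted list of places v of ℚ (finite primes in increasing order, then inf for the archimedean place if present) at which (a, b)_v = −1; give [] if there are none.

(a, b) ≡ (-391, 7402837) mod (ℚ^×)²; places V = {2, 3, 5, 7, 11, 13, 17, 19, 23, 37, 41, 43, ∞}.
(a,b)_43: α=2, u≡33; β=1, v≡37 (mod 43); (33|43)=-1, (37|43)=-1; sign (−1)^0·-1^1·-1^2 = -1.
(a,b)_23: α=5, u≡13; β=2, v≡10 (mod 23); (13|23)=+1, (10|23)=-1; sign (−1)^0·+1^2·-1^5 = -1.
(a,b)_2: α=6, β=2; u≡1, v≡5 (mod 8); ε(u)ε(v)=0·0, αω(v)=6·1, βω(u)=2·0; sum ≡ 0  ⇒  +1.
(a,b)_13: α=2, u≡12; β=1, v≡10 (mod 13); (12|13)=+1, (10|13)=+1; sign (−1)^0·+1^1·+1^2 = +1.
(a,b)_∞: sgn(-391)=−, sgn(7402837)=+, so +1.
(a,b)_3: α=-2, u≡2; β=2, v≡1 (mod 3); (2|3)=-1, (1|3)=+1; sign (−1)^0·-1^2·+1^-2 = +1.
(a,b)_11: α=-2, u≡1; β=-4, v≡8 (mod 11); (1|11)=+1, (8|11)=-1; sign (−1)^0·+1^-4·-1^-2 = +1.
(a,b)_7: α=4, u≡2; β=2, v≡1 (mod 7); (2|7)=+1, (1|7)=+1; sign (−1)^0·+1^2·+1^4 = +1.
(a,b)_19: α=4, u≡12; β=1, v≡16 (mod 19); (12|19)=-1, (16|19)=+1; sign (−1)^0·-1^1·+1^4 = -1.
(a,b)_17: α=3, u≡11; β=1, v≡5 (mod 17); (11|17)=-1, (5|17)=-1; sign (−1)^0·-1^1·-1^3 = +1.
(a,b)_41: α=2, u≡24; β=1, v≡7 (mod 41); (24|41)=-1, (7|41)=-1; sign (−1)^0·-1^1·-1^2 = -1.
(a,b)_5: α=-4, u≡4; β=0, v≡2 (mod 5); (4|5)=+1, (2|5)=-1; sign (−1)^0·+1^0·-1^-4 = +1.
(a,b)_37: α=-2, u≡26; β=0, v≡4 (mod 37); (26|37)=+1, (4|37)=+1; sign (−1)^0·+1^0·+1^-2 = +1.
Ram(-391, 7402837) = {19, 23, 41, 43}; no ℚ_19-point on the conic.

[19, 23, 41, 43]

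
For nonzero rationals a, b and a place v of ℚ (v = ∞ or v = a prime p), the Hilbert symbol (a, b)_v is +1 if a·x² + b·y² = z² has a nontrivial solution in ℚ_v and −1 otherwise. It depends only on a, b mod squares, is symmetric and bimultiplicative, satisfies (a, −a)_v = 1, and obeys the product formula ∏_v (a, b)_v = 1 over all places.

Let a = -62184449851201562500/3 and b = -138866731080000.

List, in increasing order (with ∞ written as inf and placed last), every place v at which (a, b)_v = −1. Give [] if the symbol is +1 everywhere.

[11, 19, 23, inf]

Mod squares: a ≡ -100947, b ≡ -245157. Check v ∈ {∞, 2, 3, 5, 7, 11, 17, 19, 23}.
v=17: a=17^6·(≡1), b=17^3·(≡7) mod 17; (1|17)=+1, (7|17)=-1; (−1)^{6·3·8}·(+1)^3·(-1)^6 = +1.
v=19: a=19^1·(≡4), b=19^1·(≡16) mod 19; (4|19)=+1, (16|19)=+1; (−1)^{1·1·9}·(+1)^1·(+1)^1 = -1.
v=3: a=3^-1·(≡2), b=3^1·(≡1) mod 3; (2|3)=-1, (1|3)=+1; (−1)^{-1·1·1}·(-1)^1·(+1)^-1 = +1.
v=23: a=23^1·(≡12), b=23^1·(≡3) mod 23; (12|23)=+1, (3|23)=+1; (−1)^{1·1·11}·(+1)^1·(+1)^1 = -1.
v=∞: -100947 < 0 and -245157 < 0  ⇒  (a,b)_∞ = -1.
v=11: a=11^1·(≡6), b=11^1·(≡6) mod 11; (6|11)=-1, (6|11)=-1; (−1)^{1·1·5}·(-1)^1·(-1)^1 = -1.
v=2: v_2(a)=2, v_2(b)=6; units ≡ 5, 3 (mod 8); ε·ε+αω+βω = 0·1+2·1+6·1 ≡ 0  ⇒  (a,b)_2 = +1.
v=7: a=7^3·(≡6), b=7^2·(≡2) mod 7; (6|7)=-1, (2|7)=+1; (−1)^{3·2·3}·(-1)^2·(+1)^3 = +1.
v=5: a=5^8·(≡3), b=5^4·(≡2) mod 5; (3|5)=-1, (2|5)=-1; (−1)^{8·4·2}·(-1)^4·(-1)^8 = +1.
|Ram(-100947, -245157)| = 4, even; anisotropic at {11, 19, 23, ∞}.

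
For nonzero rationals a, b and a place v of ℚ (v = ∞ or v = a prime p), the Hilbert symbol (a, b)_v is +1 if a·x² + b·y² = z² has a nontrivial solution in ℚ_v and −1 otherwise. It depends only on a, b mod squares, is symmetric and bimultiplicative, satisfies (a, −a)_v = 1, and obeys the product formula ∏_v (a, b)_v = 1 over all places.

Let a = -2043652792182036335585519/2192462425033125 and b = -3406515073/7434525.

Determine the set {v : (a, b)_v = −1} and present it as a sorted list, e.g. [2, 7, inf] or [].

[3, 17, 19, 23, 31, inf]

Mod squares: a ≡ -62871627, b ≡ -160797. Check v ∈ {∞, 2, 3, 5, 7, 13, 17, 19, 23, 29, 31}.
v=3: a=3^-1·(≡2), b=3^-1·(≡2) mod 3; (2|3)=-1, (2|3)=-1; (−1)^{-1·-1·1}·(-1)^-1·(-1)^-1 = -1.
v=29: a=29^4·(≡1), b=29^2·(≡18) mod 29; (1|29)=+1, (18|29)=-1; (−1)^{4·2·14}·(+1)^2·(-1)^4 = +1.
v=31: a=31^3·(≡29), b=31^1·(≡11) mod 31; (29|31)=-1, (11|31)=-1; (−1)^{3·1·15}·(-1)^1·(-1)^3 = -1.
v=5: a=5^-4·(≡2), b=5^-2·(≡2) mod 5; (2|5)=-1, (2|5)=-1; (−1)^{-4·-2·2}·(-1)^-2·(-1)^-4 = +1.
v=19: a=19^3·(≡6), b=19^1·(≡4) mod 19; (6|19)=+1, (4|19)=+1; (−1)^{3·1·9}·(+1)^1·(+1)^3 = -1.
v=13: a=13^3·(≡7), b=13^1·(≡2) mod 13; (7|13)=-1, (2|13)=-1; (−1)^{3·1·6}·(-1)^1·(-1)^3 = +1.
v=17: a=17^-5·(≡15), b=17^-2·(≡6) mod 17; (15|17)=+1, (6|17)=-1; (−1)^{-5·-2·8}·(+1)^-2·(-1)^-5 = -1.
v=∞: -62871627 < 0 and -160797 < 0  ⇒  (a,b)_∞ = -1.
v=23: a=23^5·(≡1), b=23^2·(≡19) mod 23; (1|23)=+1, (19|23)=-1; (−1)^{5·2·11}·(+1)^2·(-1)^5 = -1.
v=2: v_2(a)=0, v_2(b)=0; units ≡ 5, 3 (mod 8); ε·ε+αω+βω = 0·1+0·1+0·1 ≡ 0  ⇒  (a,b)_2 = +1.
v=7: a=7^-7·(≡2), b=7^-3·(≡6) mod 7; (2|7)=+1, (6|7)=-1; (−1)^{-7·-3·3}·(+1)^-3·(-1)^-7 = +1.
Ram(-62871627, -160797) = {3, 17, 19, 23, 31, ∞}; no ℚ_3-point on the conic.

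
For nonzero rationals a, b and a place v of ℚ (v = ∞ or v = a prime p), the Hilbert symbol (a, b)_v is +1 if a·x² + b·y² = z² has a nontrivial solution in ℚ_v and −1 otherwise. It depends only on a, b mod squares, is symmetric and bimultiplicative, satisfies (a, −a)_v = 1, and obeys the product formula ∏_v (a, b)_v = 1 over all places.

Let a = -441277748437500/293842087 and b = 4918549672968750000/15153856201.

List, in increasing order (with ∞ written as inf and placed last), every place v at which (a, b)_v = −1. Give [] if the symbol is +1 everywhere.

Mod squares: a ≡ -273, b ≡ 483. Check v ∈ {∞, 2, 3, 5, 7, 11, 13, 19, 23, 31}.
v=13: a=13^3·(≡11), b=13^2·(≡8) mod 13; (11|13)=-1, (8|13)=-1; (−1)^{3·2·6}·(-1)^2·(-1)^3 = -1.
v=31: a=31^-2·(≡11), b=31^-2·(≡8) mod 31; (11|31)=-1, (8|31)=+1; (−1)^{-2·-2·15}·(-1)^-2·(+1)^-2 = +1.
v=19: a=19^-2·(≡2), b=19^-4·(≡14) mod 19; (2|19)=-1, (14|19)=-1; (−1)^{-2·-4·9}·(-1)^-4·(-1)^-2 = +1.
v=5: a=5^8·(≡2), b=5^10·(≡2) mod 5; (2|5)=-1, (2|5)=-1; (−1)^{8·10·2}·(-1)^10·(-1)^8 = +1.
v=∞: -273 < 0 and 483 > 0  ⇒  (a,b)_∞ = +1.
v=3: a=3^5·(≡2), b=3^7·(≡2) mod 3; (2|3)=-1, (2|3)=-1; (−1)^{5·7·1}·(-1)^7·(-1)^5 = -1.
v=7: a=7^-1·(≡6), b=7^1·(≡5) mod 7; (6|7)=-1, (5|7)=-1; (−1)^{-1·1·3}·(-1)^1·(-1)^-1 = -1.
v=11: a=11^-2·(≡7), b=11^-2·(≡10) mod 11; (7|11)=-1, (10|11)=-1; (−1)^{-2·-2·5}·(-1)^-2·(-1)^-2 = +1.
v=23: a=23^2·(≡1), b=23^3·(≡14) mod 23; (1|23)=+1, (14|23)=-1; (−1)^{2·3·11}·(+1)^3·(-1)^2 = +1.
v=2: v_2(a)=2, v_2(b)=4; units ≡ 7, 3 (mod 8); ε·ε+αω+βω = 1·1+2·1+4·0 ≡ 1  ⇒  (a,b)_2 = -1.
Ram(-273, 483) = {2, 3, 7, 13}; no ℚ_2-point on the conic.

[2, 3, 7, 13]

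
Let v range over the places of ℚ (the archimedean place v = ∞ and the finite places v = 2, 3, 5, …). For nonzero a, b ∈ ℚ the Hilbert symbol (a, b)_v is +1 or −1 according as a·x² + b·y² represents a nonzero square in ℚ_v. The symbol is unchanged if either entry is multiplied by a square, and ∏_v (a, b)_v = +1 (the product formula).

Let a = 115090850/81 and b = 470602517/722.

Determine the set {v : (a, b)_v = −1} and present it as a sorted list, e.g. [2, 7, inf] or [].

[2, 7, 17, 23]

(a, b) ≡ (5474, 158746) mod (ℚ^×)²; places V = {2, 3, 5, 7, 11, 17, 19, 23, 29, ∞}.
(a,b)_29: α=2, u≡5; β=1, v≡20 (mod 29); (5|29)=+1, (20|29)=+1; sign (−1)^0·+1^1·+1^2 = +1.
(a,b)_11: α=0, u≡7; β=2, v≡1 (mod 11); (7|11)=-1, (1|11)=+1; sign (−1)^0·-1^2·+1^0 = +1.
(a,b)_3: α=-4, u≡2; β=0, v≡1 (mod 3); (2|3)=-1, (1|3)=+1; sign (−1)^0·-1^0·+1^-4 = +1.
(a,b)_7: α=1, u≡5; β=3, v≡5 (mod 7); (5|7)=-1, (5|7)=-1; sign (−1)^1·-1^3·-1^1 = -1.
(a,b)_17: α=1, u≡16; β=1, v≡3 (mod 17); (16|17)=+1, (3|17)=-1; sign (−1)^0·+1^1·-1^1 = -1.
(a,b)_23: α=1, u≡2; β=1, v≡2 (mod 23); (2|23)=+1, (2|23)=+1; sign (−1)^1·+1^1·+1^1 = -1.
(a,b)_2: α=1, β=-1; u≡1, v≡5 (mod 8); ε(u)ε(v)=0·0, αω(v)=1·1, βω(u)=-1·0; sum ≡ 1  ⇒  -1.
(a,b)_19: α=0, u≡12; β=-2, v≡5 (mod 19); (12|19)=-1, (5|19)=+1; sign (−1)^0·-1^-2·+1^0 = +1.
(a,b)_∞: sgn(5474)=+, sgn(158746)=+, so +1.
(a,b)_5: α=2, u≡4; β=0, v≡1 (mod 5); (4|5)=+1, (1|5)=+1; sign (−1)^0·+1^0·+1^2 = +1.
Ram(5474, 158746) = {2, 7, 17, 23}; no ℚ_2-point on the conic.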